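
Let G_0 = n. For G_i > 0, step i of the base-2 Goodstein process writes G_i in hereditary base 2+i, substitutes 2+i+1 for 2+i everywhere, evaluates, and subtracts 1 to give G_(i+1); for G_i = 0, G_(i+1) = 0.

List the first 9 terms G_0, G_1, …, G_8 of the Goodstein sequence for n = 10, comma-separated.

i=0: 10 = 2^(2 + 1) + 2 (b=2); 2→3: 3^(3 + 1) + 3 = 84; 84−1 = 83
i=1: 83 = 3^(3 + 1) + 2 (b=3); 3→4: 4^(4 + 1) + 2 = 1026; 1026−1 = 1025
i=2: 1025 = 4^(4 + 1) + 1 (b=4); 4→5: 5^(5 + 1) + 1 = 15626; 15626−1 = 15625
i=3: 15625 = 5^(5 + 1) (b=5); 5→6: 6^(6 + 1) = 279936; 279936−1 = 279935
i=4: 279935 = 5·6^6 + 5·6^5 + 5·6^4 + 5·6^3 + 5·6^2 + 5·6 + 5 (b=6); 6→7: 5·7^7 + 5·7^5 + 5·7^4 + 5·7^3 + 5·7^2 + 5·7 + 5 = 4215755; 4215755−1 = 4215754
i=5: 4215754 = 5·7^7 + 5·7^5 + 5·7^4 + 5·7^3 + 5·7^2 + 5·7 + 4 (b=7); 7→8: 5·8^8 + 5·8^5 + 5·8^4 + 5·8^3 + 5·8^2 + 5·8 + 4 = 84073324; 84073324−1 = 84073323
i=6: 84073323 = 5·8^8 + 5·8^5 + 5·8^4 + 5·8^3 + 5·8^2 + 5·8 + 3 (b=8); 8→9: 5·9^9 + 5·9^5 + 5·9^4 + 5·9^3 + 5·9^2 + 5·9 + 3 = 1937434593; 1937434593−1 = 1937434592
i=7: 1937434592 = 5·9^9 + 5·9^5 + 5·9^4 + 5·9^3 + 5·9^2 + 5·9 + 2 (b=9); 9→10: 5·10^10 + 5·10^5 + 5·10^4 + 5·10^3 + 5·10^2 + 5·10 + 2 = 50000555552; 50000555552−1 = 50000555551

10, 83, 1025, 15625, 279935, 4215754, 84073323, 1937434592, 50000555551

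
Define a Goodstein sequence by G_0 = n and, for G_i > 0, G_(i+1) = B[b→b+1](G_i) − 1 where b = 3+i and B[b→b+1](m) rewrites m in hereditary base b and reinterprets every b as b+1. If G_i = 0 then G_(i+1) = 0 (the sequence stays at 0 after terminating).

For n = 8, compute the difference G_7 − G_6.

[0] 8 ≡ 2·3 + 2 (base 3). Lift 4: 10. −1: 9.
[1] 9 ≡ 2·4 + 1 (base 4). Lift 5: 11. −1: 10.
[2] 10 ≡ 2·5 (base 5). Lift 6: 12. −1: 11.
[3] 11 ≡ 6 + 5 (base 6). Lift 7: 12. −1: 11.
[4] 11 ≡ 7 + 4 (base 7). Lift 8: 12. −1: 11.
[5] 11 ≡ 8 + 3 (base 8). Lift 9: 12. −1: 11.
[6] 11 ≡ 9 + 2 (base 9). Lift 10: 12. −1: 11.

0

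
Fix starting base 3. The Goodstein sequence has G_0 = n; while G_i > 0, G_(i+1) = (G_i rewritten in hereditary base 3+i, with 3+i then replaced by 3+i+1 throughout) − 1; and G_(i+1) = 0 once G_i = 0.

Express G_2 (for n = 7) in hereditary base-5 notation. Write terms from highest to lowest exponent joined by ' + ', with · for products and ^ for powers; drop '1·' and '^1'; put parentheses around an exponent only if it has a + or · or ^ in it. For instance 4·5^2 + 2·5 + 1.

5 + 4

step 0: 7 = 2·3 + 1; sub 4 for 3: 2·4 + 1; = 9; G_1 = 9−1 = 8
step 1: 8 = 2·4; sub 5 for 4: 2·5; = 10; G_2 = 10−1 = 9
step 2: 9 = 5 + 4; sub 6 for 5: 6 + 4; = 10; G_3 = 10−1 = 9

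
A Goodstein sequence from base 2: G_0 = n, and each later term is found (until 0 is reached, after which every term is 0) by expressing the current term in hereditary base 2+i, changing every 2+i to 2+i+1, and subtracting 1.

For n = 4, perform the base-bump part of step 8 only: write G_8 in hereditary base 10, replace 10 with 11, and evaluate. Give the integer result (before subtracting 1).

4 —HB2→ 2^2 —bump→ 3^3 = 27 —(−1)→ 26
26 —HB3→ 2·3^2 + 2·3 + 2 —bump→ 2·4^2 + 2·4 + 2 = 42 —(−1)→ 41
41 —HB4→ 2·4^2 + 2·4 + 1 —bump→ 2·5^2 + 2·5 + 1 = 61 —(−1)→ 60
60 —HB5→ 2·5^2 + 2·5 —bump→ 2·6^2 + 2·6 = 84 —(−1)→ 83
83 —HB6→ 2·6^2 + 6 + 5 —bump→ 2·7^2 + 7 + 5 = 110 —(−1)→ 109
109 —HB7→ 2·7^2 + 7 + 4 —bump→ 2·8^2 + 8 + 4 = 140 —(−1)→ 139
139 —HB8→ 2·8^2 + 8 + 3 —bump→ 2·9^2 + 9 + 3 = 174 —(−1)→ 173
173 —HB9→ 2·9^2 + 9 + 2 —bump→ 2·10^2 + 10 + 2 = 212 —(−1)→ 211

254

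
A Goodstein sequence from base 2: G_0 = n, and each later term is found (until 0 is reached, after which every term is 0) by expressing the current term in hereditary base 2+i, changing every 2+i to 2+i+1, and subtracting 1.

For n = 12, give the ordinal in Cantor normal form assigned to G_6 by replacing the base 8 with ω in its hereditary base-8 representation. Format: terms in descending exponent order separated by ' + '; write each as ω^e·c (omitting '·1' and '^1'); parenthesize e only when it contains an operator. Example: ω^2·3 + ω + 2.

step 0: 12 = 2^(2 + 1) + 2^2; sub 3 for 2: 3^(3 + 1) + 3^3; = 108; G_1 = 108−1 = 107
step 1: 107 = 3^(3 + 1) + 2·3^2 + 2·3 + 2; sub 4 for 3: 4^(4 + 1) + 2·4^2 + 2·4 + 2; = 1066; G_2 = 1066−1 = 1065
step 2: 1065 = 4^(4 + 1) + 2·4^2 + 2·4 + 1; sub 5 for 4: 5^(5 + 1) + 2·5^2 + 2·5 + 1; = 15686; G_3 = 15686−1 = 15685
step 3: 15685 = 5^(5 + 1) + 2·5^2 + 2·5; sub 6 for 5: 6^(6 + 1) + 2·6^2 + 2·6; = 280020; G_4 = 280020−1 = 280019
step 4: 280019 = 6^(6 + 1) + 2·6^2 + 6 + 5; sub 7 for 6: 7^(7 + 1) + 2·7^2 + 7 + 5; = 5764911; G_5 = 5764911−1 = 5764910
step 5: 5764910 = 7^(7 + 1) + 2·7^2 + 7 + 4; sub 8 for 7: 8^(8 + 1) + 2·8^2 + 8 + 4; = 134217868; G_6 = 134217868−1 = 134217867
step 6: 134217867 = 8^(8 + 1) + 2·8^2 + 8 + 3; sub 9 for 8: 9^(9 + 1) + 2·9^2 + 9 + 3; = 3486784575; G_7 = 3486784575−1 = 3486784574

ω^(ω + 1) + ω^2·2 + ω + 3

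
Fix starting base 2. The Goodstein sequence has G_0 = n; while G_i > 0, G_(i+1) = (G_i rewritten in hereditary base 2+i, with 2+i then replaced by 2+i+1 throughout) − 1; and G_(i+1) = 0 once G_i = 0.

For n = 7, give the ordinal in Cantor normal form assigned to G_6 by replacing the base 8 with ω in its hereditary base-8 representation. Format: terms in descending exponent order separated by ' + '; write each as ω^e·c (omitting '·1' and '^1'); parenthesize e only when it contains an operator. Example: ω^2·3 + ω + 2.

G_0 = 7. HB_2(7) = 2^2 + 2 + 1. Bump = 31. G_1 = 30.
G_1 = 30. HB_3(30) = 3^3 + 3. Bump = 260. G_2 = 259.
G_2 = 259. HB_4(259) = 4^4 + 3. Bump = 3128. G_3 = 3127.
G_3 = 3127. HB_5(3127) = 5^5 + 2. Bump = 46658. G_4 = 46657.
G_4 = 46657. HB_6(46657) = 6^6 + 1. Bump = 823544. G_5 = 823543.
G_5 = 823543. HB_7(823543) = 7^7. Bump = 16777216. G_6 = 16777215.

ω^7·7 + ω^6·7 + ω^5·7 + ω^4·7 + ω^3·7 + ω^2·7 + ω·7 + 7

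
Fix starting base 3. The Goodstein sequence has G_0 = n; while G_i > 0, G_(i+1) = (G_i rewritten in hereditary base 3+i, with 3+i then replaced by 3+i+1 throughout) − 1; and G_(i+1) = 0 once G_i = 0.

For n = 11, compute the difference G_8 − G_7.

G_0=11  [base 3] 3^2 + 2  →[3↦4]→  4^2 + 2 = 18  −1 ⇒ G_1=17
G_1=17  [base 4] 4^2 + 1  →[4↦5]→  5^2 + 1 = 26  −1 ⇒ G_2=25
G_2=25  [base 5] 5^2  →[5↦6]→  6^2 = 36  −1 ⇒ G_3=35
G_3=35  [base 6] 5·6 + 5  →[6↦7]→  5·7 + 5 = 40  −1 ⇒ G_4=39
G_4=39  [base 7] 5·7 + 4  →[7↦8]→  5·8 + 4 = 44  −1 ⇒ G_5=43
G_5=43  [base 8] 5·8 + 3  →[8↦9]→  5·9 + 3 = 48  −1 ⇒ G_6=47
G_6=47  [base 9] 5·9 + 2  →[9↦10]→  5·10 + 2 = 52  −1 ⇒ G_7=51
G_7=51  [base 10] 5·10 + 1  →[10↦11]→  5·11 + 1 = 56  −1 ⇒ G_8=55

4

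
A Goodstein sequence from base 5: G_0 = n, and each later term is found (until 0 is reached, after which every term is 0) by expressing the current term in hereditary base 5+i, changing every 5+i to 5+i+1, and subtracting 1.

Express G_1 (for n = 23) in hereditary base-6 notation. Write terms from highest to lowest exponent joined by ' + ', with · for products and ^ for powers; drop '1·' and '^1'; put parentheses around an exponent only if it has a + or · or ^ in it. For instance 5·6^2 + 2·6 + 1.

4·6 + 2

G_0 = 23. HB_5(23) = 4·5 + 3. Bump = 27. G_1 = 26.
G_1 = 26. HB_6(26) = 4·6 + 2. Bump = 30. G_2 = 29.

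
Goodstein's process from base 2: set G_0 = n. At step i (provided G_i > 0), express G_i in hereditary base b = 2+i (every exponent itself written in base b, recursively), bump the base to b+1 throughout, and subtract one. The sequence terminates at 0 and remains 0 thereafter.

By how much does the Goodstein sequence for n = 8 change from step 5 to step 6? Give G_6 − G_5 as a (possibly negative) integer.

31907376

(0) 8|_2 = 2^(2 + 1) ↦ 3^(3 + 1)|_3 = 81 ⇒ 80
(1) 80|_3 = 2·3^3 + 2·3^2 + 2·3 + 2 ↦ 2·4^4 + 2·4^2 + 2·4 + 2|_4 = 554 ⇒ 553
(2) 553|_4 = 2·4^4 + 2·4^2 + 2·4 + 1 ↦ 2·5^5 + 2·5^2 + 2·5 + 1|_5 = 6311 ⇒ 6310
(3) 6310|_5 = 2·5^5 + 2·5^2 + 2·5 ↦ 2·6^6 + 2·6^2 + 2·6|_6 = 93396 ⇒ 93395
(4) 93395|_6 = 2·6^6 + 2·6^2 + 6 + 5 ↦ 2·7^7 + 2·7^2 + 7 + 5|_7 = 1647196 ⇒ 1647195
(5) 1647195|_7 = 2·7^7 + 2·7^2 + 7 + 4 ↦ 2·8^8 + 2·8^2 + 8 + 4|_8 = 33554572 ⇒ 33554571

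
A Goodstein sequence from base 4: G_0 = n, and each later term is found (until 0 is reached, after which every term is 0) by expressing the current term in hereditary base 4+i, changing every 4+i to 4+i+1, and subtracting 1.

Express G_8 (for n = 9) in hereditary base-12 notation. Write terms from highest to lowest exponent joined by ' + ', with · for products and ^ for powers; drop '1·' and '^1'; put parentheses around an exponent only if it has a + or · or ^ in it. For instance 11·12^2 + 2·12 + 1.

11

[0] 9 ≡ 2·4 + 1 (base 4). Lift 5: 11. −1: 10.
[1] 10 ≡ 2·5 (base 5). Lift 6: 12. −1: 11.
[2] 11 ≡ 6 + 5 (base 6). Lift 7: 12. −1: 11.
[3] 11 ≡ 7 + 4 (base 7). Lift 8: 12. −1: 11.
[4] 11 ≡ 8 + 3 (base 8). Lift 9: 12. −1: 11.
[5] 11 ≡ 9 + 2 (base 9). Lift 10: 12. −1: 11.
[6] 11 ≡ 10 + 1 (base 10). Lift 11: 12. −1: 11.
[7] 11 ≡ 11 (base 11). Lift 12: 12. −1: 11.
[8] 11 ≡ 11 (base 12). Lift 13: 11. −1: 10.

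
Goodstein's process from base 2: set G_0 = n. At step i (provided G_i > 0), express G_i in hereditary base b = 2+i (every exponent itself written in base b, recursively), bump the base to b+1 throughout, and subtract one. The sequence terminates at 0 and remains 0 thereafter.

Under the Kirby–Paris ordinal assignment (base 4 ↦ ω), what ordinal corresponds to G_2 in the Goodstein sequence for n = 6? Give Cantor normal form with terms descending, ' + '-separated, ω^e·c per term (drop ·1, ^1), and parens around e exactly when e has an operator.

(0) 6|_2 = 2^2 + 2 ↦ 3^3 + 3|_3 = 30 ⇒ 29
(1) 29|_3 = 3^3 + 2 ↦ 4^4 + 2|_4 = 258 ⇒ 257
(2) 257|_4 = 4^4 + 1 ↦ 5^5 + 1|_5 = 3126 ⇒ 3125

ω^ω + 1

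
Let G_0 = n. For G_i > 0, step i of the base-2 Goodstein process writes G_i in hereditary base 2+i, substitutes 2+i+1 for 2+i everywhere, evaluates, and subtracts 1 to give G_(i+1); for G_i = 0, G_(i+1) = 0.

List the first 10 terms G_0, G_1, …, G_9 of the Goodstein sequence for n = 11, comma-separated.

11, 84, 1027, 15627, 279937, 5764801, 134217727, 2749609302, 70077777775, 1997331745490

base 2: 11 = 2^(2 + 1) + 2 + 1; at 3: 3^(3 + 1) + 3 + 1 = 85; next = 84
base 3: 84 = 3^(3 + 1) + 3; at 4: 4^(4 + 1) + 4 = 1028; next = 1027
base 4: 1027 = 4^(4 + 1) + 3; at 5: 5^(5 + 1) + 3 = 15628; next = 15627
base 5: 15627 = 5^(5 + 1) + 2; at 6: 6^(6 + 1) + 2 = 279938; next = 279937
base 6: 279937 = 6^(6 + 1) + 1; at 7: 7^(7 + 1) + 1 = 5764802; next = 5764801
base 7: 5764801 = 7^(7 + 1); at 8: 8^(8 + 1) = 134217728; next = 134217727
base 8: 134217727 = 7·8^8 + 7·8^7 + 7·8^6 + 7·8^5 + 7·8^4 + 7·8^3 + 7·8^2 + 7·8 + 7; at 9: 7·9^9 + 7·9^7 + 7·9^6 + 7·9^5 + 7·9^4 + 7·9^3 + 7·9^2 + 7·9 + 7 = 2749609303; next = 2749609302
base 9: 2749609302 = 7·9^9 + 7·9^7 + 7·9^6 + 7·9^5 + 7·9^4 + 7·9^3 + 7·9^2 + 7·9 + 6; at 10: 7·10^10 + 7·10^7 + 7·10^6 + 7·10^5 + 7·10^4 + 7·10^3 + 7·10^2 + 7·10 + 6 = 70077777776; next = 70077777775
base 10: 70077777775 = 7·10^10 + 7·10^7 + 7·10^6 + 7·10^5 + 7·10^4 + 7·10^3 + 7·10^2 + 7·10 + 5; at 11: 7·11^11 + 7·11^7 + 7·11^6 + 7·11^5 + 7·11^4 + 7·11^3 + 7·11^2 + 7·11 + 5 = 1997331745491; next = 1997331745490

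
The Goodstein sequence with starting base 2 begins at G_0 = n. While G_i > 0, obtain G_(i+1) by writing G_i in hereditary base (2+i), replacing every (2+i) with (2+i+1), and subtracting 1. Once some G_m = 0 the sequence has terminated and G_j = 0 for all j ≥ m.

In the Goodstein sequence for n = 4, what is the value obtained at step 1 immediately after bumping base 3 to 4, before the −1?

G_0=4  [base 2] 2^2  →[2↦3]→  3^3 = 27  −1 ⇒ G_1=26
G_1=26  [base 3] 2·3^2 + 2·3 + 2  →[3↦4]→  2·4^2 + 2·4 + 2 = 42  −1 ⇒ G_2=41

42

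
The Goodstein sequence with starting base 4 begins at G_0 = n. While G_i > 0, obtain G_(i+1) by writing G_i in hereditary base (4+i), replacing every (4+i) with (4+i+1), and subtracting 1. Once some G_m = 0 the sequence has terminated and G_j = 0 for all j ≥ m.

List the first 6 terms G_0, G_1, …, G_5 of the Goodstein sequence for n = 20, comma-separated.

[0] 20 ≡ 4^2 + 4 (base 4). Lift 5: 30. −1: 29.
[1] 29 ≡ 5^2 + 4 (base 5). Lift 6: 40. −1: 39.
[2] 39 ≡ 6^2 + 3 (base 6). Lift 7: 52. −1: 51.
[3] 51 ≡ 7^2 + 2 (base 7). Lift 8: 66. −1: 65.
[4] 65 ≡ 8^2 + 1 (base 8). Lift 9: 82. −1: 81.

20, 29, 39, 51, 65, 81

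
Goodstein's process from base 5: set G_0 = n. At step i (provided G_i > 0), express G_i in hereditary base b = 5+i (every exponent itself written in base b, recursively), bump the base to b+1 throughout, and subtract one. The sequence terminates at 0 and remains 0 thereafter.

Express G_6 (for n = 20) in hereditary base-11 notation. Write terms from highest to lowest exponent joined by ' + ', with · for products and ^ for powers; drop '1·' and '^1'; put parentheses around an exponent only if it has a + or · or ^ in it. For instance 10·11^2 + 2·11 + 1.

G_0=20  [base 5] 4·5  →[5↦6]→  4·6 = 24  −1 ⇒ G_1=23
G_1=23  [base 6] 3·6 + 5  →[6↦7]→  3·7 + 5 = 26  −1 ⇒ G_2=25
G_2=25  [base 7] 3·7 + 4  →[7↦8]→  3·8 + 4 = 28  −1 ⇒ G_3=27
G_3=27  [base 8] 3·8 + 3  →[8↦9]→  3·9 + 3 = 30  −1 ⇒ G_4=29
G_4=29  [base 9] 3·9 + 2  →[9↦10]→  3·10 + 2 = 32  −1 ⇒ G_5=31
G_5=31  [base 10] 3·10 + 1  →[10↦11]→  3·11 + 1 = 34  −1 ⇒ G_6=33
G_6=33  [base 11] 3·11  →[11↦12]→  3·12 = 36  −1 ⇒ G_7=35

3·11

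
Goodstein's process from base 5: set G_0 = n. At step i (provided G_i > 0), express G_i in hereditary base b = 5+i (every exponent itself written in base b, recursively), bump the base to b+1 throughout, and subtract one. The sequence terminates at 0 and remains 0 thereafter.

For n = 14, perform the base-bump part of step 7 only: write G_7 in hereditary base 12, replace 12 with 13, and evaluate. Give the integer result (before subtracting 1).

20

G_0 = 14. HB_5(14) = 2·5 + 4. Bump = 16. G_1 = 15.
G_1 = 15. HB_6(15) = 2·6 + 3. Bump = 17. G_2 = 16.
G_2 = 16. HB_7(16) = 2·7 + 2. Bump = 18. G_3 = 17.
G_3 = 17. HB_8(17) = 2·8 + 1. Bump = 19. G_4 = 18.
G_4 = 18. HB_9(18) = 2·9. Bump = 20. G_5 = 19.
G_5 = 19. HB_10(19) = 10 + 9. Bump = 20. G_6 = 19.
G_6 = 19. HB_11(19) = 11 + 8. Bump = 20. G_7 = 19.
G_7 = 19. HB_12(19) = 12 + 7. Bump = 20. G_8 = 19.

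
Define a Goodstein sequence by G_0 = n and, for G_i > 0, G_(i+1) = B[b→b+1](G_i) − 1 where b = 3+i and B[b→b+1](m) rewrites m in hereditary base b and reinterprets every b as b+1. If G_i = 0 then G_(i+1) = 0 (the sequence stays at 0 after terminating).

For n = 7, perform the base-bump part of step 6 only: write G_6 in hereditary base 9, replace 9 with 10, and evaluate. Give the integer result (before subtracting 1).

G_0 = 7. HB_3(7) = 2·3 + 1. Bump = 9. G_1 = 8.
G_1 = 8. HB_4(8) = 2·4. Bump = 10. G_2 = 9.
G_2 = 9. HB_5(9) = 5 + 4. Bump = 10. G_3 = 9.
G_3 = 9. HB_6(9) = 6 + 3. Bump = 10. G_4 = 9.
G_4 = 9. HB_7(9) = 7 + 2. Bump = 10. G_5 = 9.
G_5 = 9. HB_8(9) = 8 + 1. Bump = 10. G_6 = 9.

10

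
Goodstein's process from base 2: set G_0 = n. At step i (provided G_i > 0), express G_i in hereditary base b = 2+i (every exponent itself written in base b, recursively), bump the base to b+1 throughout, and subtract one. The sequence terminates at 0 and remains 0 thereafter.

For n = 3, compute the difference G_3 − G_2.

G_0 = 3. HB_2(3) = 2 + 1. Bump = 4. G_1 = 3.
G_1 = 3. HB_3(3) = 3. Bump = 4. G_2 = 3.
G_2 = 3. HB_4(3) = 3. Bump = 3. G_3 = 2.

-1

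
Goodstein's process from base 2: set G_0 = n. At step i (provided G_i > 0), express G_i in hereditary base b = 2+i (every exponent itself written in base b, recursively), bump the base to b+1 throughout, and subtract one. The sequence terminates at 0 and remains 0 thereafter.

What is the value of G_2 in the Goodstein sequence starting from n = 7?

i=0: 7 = 2^2 + 2 + 1 (b=2); 2→3: 3^3 + 3 + 1 = 31; 31−1 = 30
i=1: 30 = 3^3 + 3 (b=3); 3→4: 4^4 + 4 = 260; 260−1 = 259
i=2: 259 = 4^4 + 3 (b=4); 4→5: 5^5 + 3 = 3128; 3128−1 = 3127

259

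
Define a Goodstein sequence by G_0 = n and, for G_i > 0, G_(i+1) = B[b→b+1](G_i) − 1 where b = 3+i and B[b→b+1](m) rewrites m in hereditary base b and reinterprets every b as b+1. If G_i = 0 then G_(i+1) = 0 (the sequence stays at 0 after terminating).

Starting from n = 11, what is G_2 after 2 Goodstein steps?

25

step 0: 11 = 3^2 + 2; sub 4 for 3: 4^2 + 2; = 18; G_1 = 18−1 = 17
step 1: 17 = 4^2 + 1; sub 5 for 4: 5^2 + 1; = 26; G_2 = 26−1 = 25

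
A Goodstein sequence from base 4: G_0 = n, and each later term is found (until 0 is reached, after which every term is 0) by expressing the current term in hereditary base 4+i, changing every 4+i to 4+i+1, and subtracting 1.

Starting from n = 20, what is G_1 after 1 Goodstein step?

base 4: 20 = 4^2 + 4; at 5: 5^2 + 5 = 30; next = 29
base 5: 29 = 5^2 + 4; at 6: 6^2 + 4 = 40; next = 39

29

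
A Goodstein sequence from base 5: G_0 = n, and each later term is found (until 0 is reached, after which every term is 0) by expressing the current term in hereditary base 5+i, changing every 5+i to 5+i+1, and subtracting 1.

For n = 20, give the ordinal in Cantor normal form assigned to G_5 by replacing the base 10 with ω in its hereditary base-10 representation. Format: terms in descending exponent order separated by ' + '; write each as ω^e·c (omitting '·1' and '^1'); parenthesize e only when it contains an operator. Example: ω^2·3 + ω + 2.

(0) 20|_5 = 4·5 ↦ 4·6|_6 = 24 ⇒ 23
(1) 23|_6 = 3·6 + 5 ↦ 3·7 + 5|_7 = 26 ⇒ 25
(2) 25|_7 = 3·7 + 4 ↦ 3·8 + 4|_8 = 28 ⇒ 27
(3) 27|_8 = 3·8 + 3 ↦ 3·9 + 3|_9 = 30 ⇒ 29
(4) 29|_9 = 3·9 + 2 ↦ 3·10 + 2|_10 = 32 ⇒ 31
(5) 31|_10 = 3·10 + 1 ↦ 3·11 + 1|_11 = 34 ⇒ 33

ω·3 + 1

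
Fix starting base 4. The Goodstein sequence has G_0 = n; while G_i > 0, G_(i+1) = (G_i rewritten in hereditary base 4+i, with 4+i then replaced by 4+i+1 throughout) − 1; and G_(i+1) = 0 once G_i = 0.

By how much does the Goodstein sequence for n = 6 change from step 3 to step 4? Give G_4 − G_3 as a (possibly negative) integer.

base 4: 6 = 4 + 2; at 5: 5 + 2 = 7; next = 6
base 5: 6 = 5 + 1; at 6: 6 + 1 = 7; next = 6
base 6: 6 = 6; at 7: 7 = 7; next = 6
base 7: 6 = 6; at 8: 6 = 6; next = 5

-1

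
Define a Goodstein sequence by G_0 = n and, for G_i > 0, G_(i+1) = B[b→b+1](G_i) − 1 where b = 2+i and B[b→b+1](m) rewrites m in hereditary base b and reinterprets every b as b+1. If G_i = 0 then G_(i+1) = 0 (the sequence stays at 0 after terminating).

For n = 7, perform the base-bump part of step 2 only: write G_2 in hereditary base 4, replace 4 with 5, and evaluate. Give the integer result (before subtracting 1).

base 2: 7 = 2^2 + 2 + 1; at 3: 3^3 + 3 + 1 = 31; next = 30
base 3: 30 = 3^3 + 3; at 4: 4^4 + 4 = 260; next = 259
base 4: 259 = 4^4 + 3; at 5: 5^5 + 3 = 3128; next = 3127

3128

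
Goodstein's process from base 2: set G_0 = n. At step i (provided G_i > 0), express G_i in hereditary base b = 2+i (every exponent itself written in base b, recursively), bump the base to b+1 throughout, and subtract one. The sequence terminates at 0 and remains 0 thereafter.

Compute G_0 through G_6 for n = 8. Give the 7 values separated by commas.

8, 80, 553, 6310, 93395, 1647195, 33554571

G_0=8  [base 2] 2^(2 + 1)  →[2↦3]→  3^(3 + 1) = 81  −1 ⇒ G_1=80
G_1=80  [base 3] 2·3^3 + 2·3^2 + 2·3 + 2  →[3↦4]→  2·4^4 + 2·4^2 + 2·4 + 2 = 554  −1 ⇒ G_2=553
G_2=553  [base 4] 2·4^4 + 2·4^2 + 2·4 + 1  →[4↦5]→  2·5^5 + 2·5^2 + 2·5 + 1 = 6311  −1 ⇒ G_3=6310
G_3=6310  [base 5] 2·5^5 + 2·5^2 + 2·5  →[5↦6]→  2·6^6 + 2·6^2 + 2·6 = 93396  −1 ⇒ G_4=93395
G_4=93395  [base 6] 2·6^6 + 2·6^2 + 6 + 5  →[6↦7]→  2·7^7 + 2·7^2 + 7 + 5 = 1647196  −1 ⇒ G_5=1647195
G_5=1647195  [base 7] 2·7^7 + 2·7^2 + 7 + 4  →[7↦8]→  2·8^8 + 2·8^2 + 8 + 4 = 33554572  −1 ⇒ G_6=33554571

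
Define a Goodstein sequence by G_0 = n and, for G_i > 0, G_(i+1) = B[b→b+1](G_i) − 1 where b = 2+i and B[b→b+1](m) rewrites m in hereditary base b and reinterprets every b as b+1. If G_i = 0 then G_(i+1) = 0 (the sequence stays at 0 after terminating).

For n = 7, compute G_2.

259

step 0: 7 = 2^2 + 2 + 1; sub 3 for 2: 3^3 + 3 + 1; = 31; G_1 = 31−1 = 30
step 1: 30 = 3^3 + 3; sub 4 for 3: 4^4 + 4; = 260; G_2 = 260−1 = 259
step 2: 259 = 4^4 + 3; sub 5 for 4: 5^5 + 3; = 3128; G_3 = 3128−1 = 3127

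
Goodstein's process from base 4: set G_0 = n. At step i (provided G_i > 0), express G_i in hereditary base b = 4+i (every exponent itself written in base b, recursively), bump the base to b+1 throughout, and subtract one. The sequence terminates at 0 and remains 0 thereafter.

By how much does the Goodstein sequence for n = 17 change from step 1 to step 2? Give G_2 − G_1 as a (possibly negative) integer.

17 —HB4→ 4^2 + 1 —bump→ 5^2 + 1 = 26 —(−1)→ 25
25 —HB5→ 5^2 —bump→ 6^2 = 36 —(−1)→ 35

10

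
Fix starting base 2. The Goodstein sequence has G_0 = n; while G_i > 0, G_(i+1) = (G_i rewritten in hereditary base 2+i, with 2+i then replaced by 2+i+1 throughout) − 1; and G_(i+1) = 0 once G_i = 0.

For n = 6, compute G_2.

step 0: 6 = 2^2 + 2; sub 3 for 2: 3^3 + 3; = 30; G_1 = 30−1 = 29
step 1: 29 = 3^3 + 2; sub 4 for 3: 4^4 + 2; = 258; G_2 = 258−1 = 257
step 2: 257 = 4^4 + 1; sub 5 for 4: 5^5 + 1; = 3126; G_3 = 3126−1 = 3125

257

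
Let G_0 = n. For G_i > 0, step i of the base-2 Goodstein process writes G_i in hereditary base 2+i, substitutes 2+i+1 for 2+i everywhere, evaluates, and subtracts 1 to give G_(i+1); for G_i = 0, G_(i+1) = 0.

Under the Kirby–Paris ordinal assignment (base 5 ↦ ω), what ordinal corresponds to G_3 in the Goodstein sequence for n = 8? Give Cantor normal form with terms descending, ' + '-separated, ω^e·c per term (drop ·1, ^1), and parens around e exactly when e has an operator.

ω^ω·2 + ω^2·2 + ω·2

step 0: 8 = 2^(2 + 1); sub 3 for 2: 3^(3 + 1); = 81; G_1 = 81−1 = 80
step 1: 80 = 2·3^3 + 2·3^2 + 2·3 + 2; sub 4 for 3: 2·4^4 + 2·4^2 + 2·4 + 2; = 554; G_2 = 554−1 = 553
step 2: 553 = 2·4^4 + 2·4^2 + 2·4 + 1; sub 5 for 4: 2·5^5 + 2·5^2 + 2·5 + 1; = 6311; G_3 = 6311−1 = 6310
step 3: 6310 = 2·5^5 + 2·5^2 + 2·5; sub 6 for 5: 2·6^6 + 2·6^2 + 2·6; = 93396; G_4 = 93396−1 = 93395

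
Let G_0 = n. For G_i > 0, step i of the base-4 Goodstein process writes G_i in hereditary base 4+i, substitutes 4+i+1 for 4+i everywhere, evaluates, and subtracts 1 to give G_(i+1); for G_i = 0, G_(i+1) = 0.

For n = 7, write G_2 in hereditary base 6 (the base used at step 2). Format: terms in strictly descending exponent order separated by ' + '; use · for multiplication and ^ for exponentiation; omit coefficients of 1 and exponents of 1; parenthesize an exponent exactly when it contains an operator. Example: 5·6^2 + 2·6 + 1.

i=0: 7 = 4 + 3 (b=4); 4→5: 5 + 3 = 8; 8−1 = 7
i=1: 7 = 5 + 2 (b=5); 5→6: 6 + 2 = 8; 8−1 = 7

6 + 1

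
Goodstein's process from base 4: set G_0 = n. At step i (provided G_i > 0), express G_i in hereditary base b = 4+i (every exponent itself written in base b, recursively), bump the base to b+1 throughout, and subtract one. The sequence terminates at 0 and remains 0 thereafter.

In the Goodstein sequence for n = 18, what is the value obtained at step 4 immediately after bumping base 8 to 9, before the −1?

59

[0] 18 ≡ 4^2 + 2 (base 4). Lift 5: 27. −1: 26.
[1] 26 ≡ 5^2 + 1 (base 5). Lift 6: 37. −1: 36.
[2] 36 ≡ 6^2 (base 6). Lift 7: 49. −1: 48.
[3] 48 ≡ 6·7 + 6 (base 7). Lift 8: 54. −1: 53.
[4] 53 ≡ 6·8 + 5 (base 8). Lift 9: 59. −1: 58.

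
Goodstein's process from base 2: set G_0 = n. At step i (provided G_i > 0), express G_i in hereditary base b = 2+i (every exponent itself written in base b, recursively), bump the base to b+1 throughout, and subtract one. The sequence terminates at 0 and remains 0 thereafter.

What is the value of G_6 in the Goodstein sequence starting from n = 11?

[0] 11 ≡ 2^(2 + 1) + 2 + 1 (base 2). Lift 3: 85. −1: 84.
[1] 84 ≡ 3^(3 + 1) + 3 (base 3). Lift 4: 1028. −1: 1027.
[2] 1027 ≡ 4^(4 + 1) + 3 (base 4). Lift 5: 15628. −1: 15627.
[3] 15627 ≡ 5^(5 + 1) + 2 (base 5). Lift 6: 279938. −1: 279937.
[4] 279937 ≡ 6^(6 + 1) + 1 (base 6). Lift 7: 5764802. −1: 5764801.
[5] 5764801 ≡ 7^(7 + 1) (base 7). Lift 8: 134217728. −1: 134217727.

134217727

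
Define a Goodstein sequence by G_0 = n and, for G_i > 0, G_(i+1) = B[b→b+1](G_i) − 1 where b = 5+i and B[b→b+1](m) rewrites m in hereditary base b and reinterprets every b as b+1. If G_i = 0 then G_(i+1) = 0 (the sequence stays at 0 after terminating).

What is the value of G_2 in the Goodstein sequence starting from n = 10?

11

step 0: 10 = 2·5; sub 6 for 5: 2·6; = 12; G_1 = 12−1 = 11
step 1: 11 = 6 + 5; sub 7 for 6: 7 + 5; = 12; G_2 = 12−1 = 11
step 2: 11 = 7 + 4; sub 8 for 7: 8 + 4; = 12; G_3 = 12−1 = 11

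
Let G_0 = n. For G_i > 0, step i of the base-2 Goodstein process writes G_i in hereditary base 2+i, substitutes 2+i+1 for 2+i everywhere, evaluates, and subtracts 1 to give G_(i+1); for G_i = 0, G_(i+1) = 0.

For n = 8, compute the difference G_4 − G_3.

(0) 8|_2 = 2^(2 + 1) ↦ 3^(3 + 1)|_3 = 81 ⇒ 80
(1) 80|_3 = 2·3^3 + 2·3^2 + 2·3 + 2 ↦ 2·4^4 + 2·4^2 + 2·4 + 2|_4 = 554 ⇒ 553
(2) 553|_4 = 2·4^4 + 2·4^2 + 2·4 + 1 ↦ 2·5^5 + 2·5^2 + 2·5 + 1|_5 = 6311 ⇒ 6310
(3) 6310|_5 = 2·5^5 + 2·5^2 + 2·5 ↦ 2·6^6 + 2·6^2 + 2·6|_6 = 93396 ⇒ 93395

87085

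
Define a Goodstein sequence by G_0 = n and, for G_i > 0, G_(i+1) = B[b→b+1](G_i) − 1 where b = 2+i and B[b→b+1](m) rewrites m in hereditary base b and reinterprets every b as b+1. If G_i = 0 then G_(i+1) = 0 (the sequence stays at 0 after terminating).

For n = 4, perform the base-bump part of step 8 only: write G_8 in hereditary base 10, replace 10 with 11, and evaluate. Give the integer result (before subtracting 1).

base 2: 4 = 2^2; at 3: 3^3 = 27; next = 26
base 3: 26 = 2·3^2 + 2·3 + 2; at 4: 2·4^2 + 2·4 + 2 = 42; next = 41
base 4: 41 = 2·4^2 + 2·4 + 1; at 5: 2·5^2 + 2·5 + 1 = 61; next = 60
base 5: 60 = 2·5^2 + 2·5; at 6: 2·6^2 + 2·6 = 84; next = 83
base 6: 83 = 2·6^2 + 6 + 5; at 7: 2·7^2 + 7 + 5 = 110; next = 109
base 7: 109 = 2·7^2 + 7 + 4; at 8: 2·8^2 + 8 + 4 = 140; next = 139
base 8: 139 = 2·8^2 + 8 + 3; at 9: 2·9^2 + 9 + 3 = 174; next = 173
base 9: 173 = 2·9^2 + 9 + 2; at 10: 2·10^2 + 10 + 2 = 212; next = 211
base 10: 211 = 2·10^2 + 10 + 1; at 11: 2·11^2 + 11 + 1 = 254; next = 253

254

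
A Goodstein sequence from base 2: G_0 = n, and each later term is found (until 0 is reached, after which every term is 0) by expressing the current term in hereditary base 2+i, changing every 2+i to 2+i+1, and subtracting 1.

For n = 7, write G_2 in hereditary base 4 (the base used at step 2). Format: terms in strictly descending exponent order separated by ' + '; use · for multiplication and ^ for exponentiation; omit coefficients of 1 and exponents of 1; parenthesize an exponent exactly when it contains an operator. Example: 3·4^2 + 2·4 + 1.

base 2: 7 = 2^2 + 2 + 1; at 3: 3^3 + 3 + 1 = 31; next = 30
base 3: 30 = 3^3 + 3; at 4: 4^4 + 4 = 260; next = 259
base 4: 259 = 4^4 + 3; at 5: 5^5 + 3 = 3128; next = 3127

4^4 + 3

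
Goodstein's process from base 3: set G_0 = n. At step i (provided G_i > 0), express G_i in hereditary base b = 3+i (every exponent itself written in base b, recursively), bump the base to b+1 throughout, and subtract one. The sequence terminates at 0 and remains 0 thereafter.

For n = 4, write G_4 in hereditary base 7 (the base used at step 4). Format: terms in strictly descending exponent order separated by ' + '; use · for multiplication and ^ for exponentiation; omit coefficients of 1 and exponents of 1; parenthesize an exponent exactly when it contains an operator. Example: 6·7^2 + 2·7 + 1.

2

4 —HB3→ 3 + 1 —bump→ 4 + 1 = 5 —(−1)→ 4
4 —HB4→ 4 —bump→ 5 = 5 —(−1)→ 4
4 —HB5→ 4 —bump→ 4 = 4 —(−1)→ 3
3 —HB6→ 3 —bump→ 3 = 3 —(−1)→ 2
2 —HB7→ 2 —bump→ 2 = 2 —(−1)→ 1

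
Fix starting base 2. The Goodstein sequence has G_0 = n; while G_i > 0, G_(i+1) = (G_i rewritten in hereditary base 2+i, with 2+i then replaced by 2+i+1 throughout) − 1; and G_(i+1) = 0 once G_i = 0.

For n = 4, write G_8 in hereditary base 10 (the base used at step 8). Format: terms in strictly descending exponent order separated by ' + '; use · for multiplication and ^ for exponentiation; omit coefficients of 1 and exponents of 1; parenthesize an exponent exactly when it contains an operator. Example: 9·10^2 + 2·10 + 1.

2·10^2 + 10 + 1

base 2: 4 = 2^2; at 3: 3^3 = 27; next = 26
base 3: 26 = 2·3^2 + 2·3 + 2; at 4: 2·4^2 + 2·4 + 2 = 42; next = 41
base 4: 41 = 2·4^2 + 2·4 + 1; at 5: 2·5^2 + 2·5 + 1 = 61; next = 60
base 5: 60 = 2·5^2 + 2·5; at 6: 2·6^2 + 2·6 = 84; next = 83
base 6: 83 = 2·6^2 + 6 + 5; at 7: 2·7^2 + 7 + 5 = 110; next = 109
base 7: 109 = 2·7^2 + 7 + 4; at 8: 2·8^2 + 8 + 4 = 140; next = 139
base 8: 139 = 2·8^2 + 8 + 3; at 9: 2·9^2 + 9 + 3 = 174; next = 173
base 9: 173 = 2·9^2 + 9 + 2; at 10: 2·10^2 + 10 + 2 = 212; next = 211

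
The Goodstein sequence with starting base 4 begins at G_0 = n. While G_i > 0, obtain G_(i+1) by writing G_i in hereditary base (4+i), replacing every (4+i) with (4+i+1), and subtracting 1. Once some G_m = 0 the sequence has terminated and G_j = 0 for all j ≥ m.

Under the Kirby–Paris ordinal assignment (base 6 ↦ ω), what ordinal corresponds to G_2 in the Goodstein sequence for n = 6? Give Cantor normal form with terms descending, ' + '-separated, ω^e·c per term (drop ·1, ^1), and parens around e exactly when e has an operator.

ω

(0) 6|_4 = 4 + 2 ↦ 5 + 2|_5 = 7 ⇒ 6
(1) 6|_5 = 5 + 1 ↦ 6 + 1|_6 = 7 ⇒ 6
(2) 6|_6 = 6 ↦ 7|_7 = 7 ⇒ 6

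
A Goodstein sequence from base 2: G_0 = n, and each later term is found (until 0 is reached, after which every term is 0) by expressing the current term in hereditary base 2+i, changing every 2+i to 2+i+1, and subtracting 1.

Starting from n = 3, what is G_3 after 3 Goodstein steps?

2

G_0=3  [base 2] 2 + 1  →[2↦3]→  3 + 1 = 4  −1 ⇒ G_1=3
G_1=3  [base 3] 3  →[3↦4]→  4 = 4  −1 ⇒ G_2=3
G_2=3  [base 4] 3  →[4↦5]→  3 = 3  −1 ⇒ G_3=2
G_3=2  [base 5] 2  →[5↦6]→  2 = 2  −1 ⇒ G_4=1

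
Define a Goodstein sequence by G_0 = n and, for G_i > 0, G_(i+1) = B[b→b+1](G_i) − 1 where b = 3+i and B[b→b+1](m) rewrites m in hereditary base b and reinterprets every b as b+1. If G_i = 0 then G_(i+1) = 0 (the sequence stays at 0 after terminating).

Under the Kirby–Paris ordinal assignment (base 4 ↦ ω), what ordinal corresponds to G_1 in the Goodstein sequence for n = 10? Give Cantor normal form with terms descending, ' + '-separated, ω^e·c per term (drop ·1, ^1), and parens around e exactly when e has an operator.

i=0: 10 = 3^2 + 1 (b=3); 3→4: 4^2 + 1 = 17; 17−1 = 16
i=1: 16 = 4^2 (b=4); 4→5: 5^2 = 25; 25−1 = 24

ω^2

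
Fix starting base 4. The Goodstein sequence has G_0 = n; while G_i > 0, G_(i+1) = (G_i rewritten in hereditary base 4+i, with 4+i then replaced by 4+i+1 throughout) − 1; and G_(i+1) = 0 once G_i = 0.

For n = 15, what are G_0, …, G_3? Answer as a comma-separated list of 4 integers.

15, 17, 19, 21

base 4: 15 = 3·4 + 3; at 5: 3·5 + 3 = 18; next = 17
base 5: 17 = 3·5 + 2; at 6: 3·6 + 2 = 20; next = 19
base 6: 19 = 3·6 + 1; at 7: 3·7 + 1 = 22; next = 21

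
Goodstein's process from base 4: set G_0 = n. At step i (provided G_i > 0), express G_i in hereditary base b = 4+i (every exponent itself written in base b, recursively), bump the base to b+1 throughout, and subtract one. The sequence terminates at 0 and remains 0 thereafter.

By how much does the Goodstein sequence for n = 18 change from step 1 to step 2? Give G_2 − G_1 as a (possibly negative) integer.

10

G_0 = 18. HB_4(18) = 4^2 + 2. Bump = 27. G_1 = 26.
G_1 = 26. HB_5(26) = 5^2 + 1. Bump = 37. G_2 = 36.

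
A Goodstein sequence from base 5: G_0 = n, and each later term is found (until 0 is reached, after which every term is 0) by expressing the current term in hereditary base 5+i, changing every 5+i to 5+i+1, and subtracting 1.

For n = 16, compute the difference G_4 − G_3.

1

i=0: 16 = 3·5 + 1 (b=5); 5→6: 3·6 + 1 = 19; 19−1 = 18
i=1: 18 = 3·6 (b=6); 6→7: 3·7 = 21; 21−1 = 20
i=2: 20 = 2·7 + 6 (b=7); 7→8: 2·8 + 6 = 22; 22−1 = 21
i=3: 21 = 2·8 + 5 (b=8); 8→9: 2·9 + 5 = 23; 23−1 = 22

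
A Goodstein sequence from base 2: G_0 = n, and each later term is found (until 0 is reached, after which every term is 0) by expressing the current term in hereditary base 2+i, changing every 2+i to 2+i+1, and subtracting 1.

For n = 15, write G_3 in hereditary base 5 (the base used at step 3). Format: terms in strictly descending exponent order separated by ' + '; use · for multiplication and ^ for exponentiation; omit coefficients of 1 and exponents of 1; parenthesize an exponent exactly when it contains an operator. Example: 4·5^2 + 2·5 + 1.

5^(5 + 1) + 5^5 + 2

[0] 15 ≡ 2^(2 + 1) + 2^2 + 2 + 1 (base 2). Lift 3: 112. −1: 111.
[1] 111 ≡ 3^(3 + 1) + 3^3 + 3 (base 3). Lift 4: 1284. −1: 1283.
[2] 1283 ≡ 4^(4 + 1) + 4^4 + 3 (base 4). Lift 5: 18753. −1: 18752.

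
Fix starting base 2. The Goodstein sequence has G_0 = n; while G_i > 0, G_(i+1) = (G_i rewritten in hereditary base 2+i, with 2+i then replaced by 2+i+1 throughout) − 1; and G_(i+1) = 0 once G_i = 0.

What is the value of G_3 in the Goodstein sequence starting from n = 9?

9842

[0] 9 ≡ 2^(2 + 1) + 1 (base 2). Lift 3: 82. −1: 81.
[1] 81 ≡ 3^(3 + 1) (base 3). Lift 4: 1024. −1: 1023.
[2] 1023 ≡ 3·4^4 + 3·4^3 + 3·4^2 + 3·4 + 3 (base 4). Lift 5: 9843. −1: 9842.
[3] 9842 ≡ 3·5^5 + 3·5^3 + 3·5^2 + 3·5 + 2 (base 5). Lift 6: 140744. −1: 140743.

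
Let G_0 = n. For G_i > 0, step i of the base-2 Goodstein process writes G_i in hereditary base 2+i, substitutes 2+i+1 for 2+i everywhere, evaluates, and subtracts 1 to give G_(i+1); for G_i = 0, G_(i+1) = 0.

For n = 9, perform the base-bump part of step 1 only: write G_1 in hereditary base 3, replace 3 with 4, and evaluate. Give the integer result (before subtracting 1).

1024

base 2: 9 = 2^(2 + 1) + 1; at 3: 3^(3 + 1) + 1 = 82; next = 81
base 3: 81 = 3^(3 + 1); at 4: 4^(4 + 1) = 1024; next = 1023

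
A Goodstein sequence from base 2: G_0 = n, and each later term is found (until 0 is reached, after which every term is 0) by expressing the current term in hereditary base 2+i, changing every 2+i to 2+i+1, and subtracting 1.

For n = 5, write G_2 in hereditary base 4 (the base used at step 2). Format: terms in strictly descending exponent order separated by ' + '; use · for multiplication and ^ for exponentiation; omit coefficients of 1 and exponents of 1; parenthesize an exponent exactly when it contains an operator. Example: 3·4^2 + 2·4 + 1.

3·4^3 + 3·4^2 + 3·4 + 3

[0] 5 ≡ 2^2 + 1 (base 2). Lift 3: 28. −1: 27.
[1] 27 ≡ 3^3 (base 3). Lift 4: 256. −1: 255.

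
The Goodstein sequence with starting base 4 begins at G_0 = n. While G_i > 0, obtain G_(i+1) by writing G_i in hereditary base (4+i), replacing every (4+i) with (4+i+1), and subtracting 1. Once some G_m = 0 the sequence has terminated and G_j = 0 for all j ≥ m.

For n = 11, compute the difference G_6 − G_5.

0

G_0 = 11. HB_4(11) = 2·4 + 3. Bump = 13. G_1 = 12.
G_1 = 12. HB_5(12) = 2·5 + 2. Bump = 14. G_2 = 13.
G_2 = 13. HB_6(13) = 2·6 + 1. Bump = 15. G_3 = 14.
G_3 = 14. HB_7(14) = 2·7. Bump = 16. G_4 = 15.
G_4 = 15. HB_8(15) = 8 + 7. Bump = 16. G_5 = 15.
G_5 = 15. HB_9(15) = 9 + 6. Bump = 16. G_6 = 15.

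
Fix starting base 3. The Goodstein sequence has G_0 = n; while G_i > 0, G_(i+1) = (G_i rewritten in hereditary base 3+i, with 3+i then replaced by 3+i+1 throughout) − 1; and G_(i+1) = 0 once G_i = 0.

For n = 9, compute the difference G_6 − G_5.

(0) 9|_3 = 3^2 ↦ 4^2|_4 = 16 ⇒ 15
(1) 15|_4 = 3·4 + 3 ↦ 3·5 + 3|_5 = 18 ⇒ 17
(2) 17|_5 = 3·5 + 2 ↦ 3·6 + 2|_6 = 20 ⇒ 19
(3) 19|_6 = 3·6 + 1 ↦ 3·7 + 1|_7 = 22 ⇒ 21
(4) 21|_7 = 3·7 ↦ 3·8|_8 = 24 ⇒ 23
(5) 23|_8 = 2·8 + 7 ↦ 2·9 + 7|_9 = 25 ⇒ 24

1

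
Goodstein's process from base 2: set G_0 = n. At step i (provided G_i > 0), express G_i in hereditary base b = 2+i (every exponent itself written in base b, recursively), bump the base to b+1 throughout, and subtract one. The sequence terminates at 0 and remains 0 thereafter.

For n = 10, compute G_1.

83

(0) 10|_2 = 2^(2 + 1) + 2 ↦ 3^(3 + 1) + 3|_3 = 84 ⇒ 83
(1) 83|_3 = 3^(3 + 1) + 2 ↦ 4^(4 + 1) + 2|_4 = 1026 ⇒ 1025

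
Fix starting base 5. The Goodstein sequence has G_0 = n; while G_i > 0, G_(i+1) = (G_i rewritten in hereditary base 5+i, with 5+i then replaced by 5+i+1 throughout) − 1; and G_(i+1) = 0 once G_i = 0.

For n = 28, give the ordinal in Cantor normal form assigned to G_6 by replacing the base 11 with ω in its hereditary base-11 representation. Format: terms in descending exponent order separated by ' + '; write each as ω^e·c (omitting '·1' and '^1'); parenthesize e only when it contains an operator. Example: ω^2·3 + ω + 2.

ω·8 + 6

G_0=28  [base 5] 5^2 + 3  →[5↦6]→  6^2 + 3 = 39  −1 ⇒ G_1=38
G_1=38  [base 6] 6^2 + 2  →[6↦7]→  7^2 + 2 = 51  −1 ⇒ G_2=50
G_2=50  [base 7] 7^2 + 1  →[7↦8]→  8^2 + 1 = 65  −1 ⇒ G_3=64
G_3=64  [base 8] 8^2  →[8↦9]→  9^2 = 81  −1 ⇒ G_4=80
G_4=80  [base 9] 8·9 + 8  →[9↦10]→  8·10 + 8 = 88  −1 ⇒ G_5=87
G_5=87  [base 10] 8·10 + 7  →[10↦11]→  8·11 + 7 = 95  −1 ⇒ G_6=94
G_6=94  [base 11] 8·11 + 6  →[11↦12]→  8·12 + 6 = 102  −1 ⇒ G_7=101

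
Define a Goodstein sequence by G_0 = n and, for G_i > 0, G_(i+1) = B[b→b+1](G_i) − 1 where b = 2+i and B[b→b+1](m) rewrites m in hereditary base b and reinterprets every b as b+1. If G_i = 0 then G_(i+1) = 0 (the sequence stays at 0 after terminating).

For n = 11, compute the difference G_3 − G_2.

i=0: 11 = 2^(2 + 1) + 2 + 1 (b=2); 2→3: 3^(3 + 1) + 3 + 1 = 85; 85−1 = 84
i=1: 84 = 3^(3 + 1) + 3 (b=3); 3→4: 4^(4 + 1) + 4 = 1028; 1028−1 = 1027
i=2: 1027 = 4^(4 + 1) + 3 (b=4); 4→5: 5^(5 + 1) + 3 = 15628; 15628−1 = 15627

14600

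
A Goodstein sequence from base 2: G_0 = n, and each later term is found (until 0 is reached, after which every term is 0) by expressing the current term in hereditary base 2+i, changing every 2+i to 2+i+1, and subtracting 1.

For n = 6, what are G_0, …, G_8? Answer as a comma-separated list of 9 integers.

[0] 6 ≡ 2^2 + 2 (base 2). Lift 3: 30. −1: 29.
[1] 29 ≡ 3^3 + 2 (base 3). Lift 4: 258. −1: 257.
[2] 257 ≡ 4^4 + 1 (base 4). Lift 5: 3126. −1: 3125.
[3] 3125 ≡ 5^5 (base 5). Lift 6: 46656. −1: 46655.
[4] 46655 ≡ 5·6^5 + 5·6^4 + 5·6^3 + 5·6^2 + 5·6 + 5 (base 6). Lift 7: 98040. −1: 98039.
[5] 98039 ≡ 5·7^5 + 5·7^4 + 5·7^3 + 5·7^2 + 5·7 + 4 (base 7). Lift 8: 187244. −1: 187243.
[6] 187243 ≡ 5·8^5 + 5·8^4 + 5·8^3 + 5·8^2 + 5·8 + 3 (base 8). Lift 9: 332148. −1: 332147.
[7] 332147 ≡ 5·9^5 + 5·9^4 + 5·9^3 + 5·9^2 + 5·9 + 2 (base 9). Lift 10: 555552. −1: 555551.

6, 29, 257, 3125, 46655, 98039, 187243, 332147, 555551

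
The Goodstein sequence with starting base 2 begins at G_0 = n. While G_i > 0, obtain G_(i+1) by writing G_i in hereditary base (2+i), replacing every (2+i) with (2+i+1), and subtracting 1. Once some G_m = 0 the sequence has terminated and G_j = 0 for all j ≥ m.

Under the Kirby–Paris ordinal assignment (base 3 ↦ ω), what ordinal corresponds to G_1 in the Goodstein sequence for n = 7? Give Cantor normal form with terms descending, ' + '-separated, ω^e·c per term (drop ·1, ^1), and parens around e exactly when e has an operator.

G_0=7  [base 2] 2^2 + 2 + 1  →[2↦3]→  3^3 + 3 + 1 = 31  −1 ⇒ G_1=30
G_1=30  [base 3] 3^3 + 3  →[3↦4]→  4^4 + 4 = 260  −1 ⇒ G_2=259

ω^ω + ω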